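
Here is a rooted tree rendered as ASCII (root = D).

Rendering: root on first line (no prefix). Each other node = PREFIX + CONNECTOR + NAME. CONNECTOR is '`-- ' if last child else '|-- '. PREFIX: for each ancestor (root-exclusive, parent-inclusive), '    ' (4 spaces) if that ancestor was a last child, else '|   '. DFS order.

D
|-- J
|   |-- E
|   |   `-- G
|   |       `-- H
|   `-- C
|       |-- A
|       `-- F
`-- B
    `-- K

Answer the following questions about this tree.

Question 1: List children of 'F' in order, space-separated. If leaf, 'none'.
Answer: none

Derivation:
Node F's children (from adjacency): (leaf)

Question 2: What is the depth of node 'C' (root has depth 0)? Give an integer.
Path from root to C: D -> J -> C
Depth = number of edges = 2

Answer: 2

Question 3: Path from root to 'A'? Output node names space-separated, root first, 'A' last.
Walk down from root: D -> J -> C -> A

Answer: D J C A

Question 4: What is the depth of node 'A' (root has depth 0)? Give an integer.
Answer: 3

Derivation:
Path from root to A: D -> J -> C -> A
Depth = number of edges = 3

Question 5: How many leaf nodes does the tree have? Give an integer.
Leaves (nodes with no children): A, F, H, K

Answer: 4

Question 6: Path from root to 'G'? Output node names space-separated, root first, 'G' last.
Answer: D J E G

Derivation:
Walk down from root: D -> J -> E -> G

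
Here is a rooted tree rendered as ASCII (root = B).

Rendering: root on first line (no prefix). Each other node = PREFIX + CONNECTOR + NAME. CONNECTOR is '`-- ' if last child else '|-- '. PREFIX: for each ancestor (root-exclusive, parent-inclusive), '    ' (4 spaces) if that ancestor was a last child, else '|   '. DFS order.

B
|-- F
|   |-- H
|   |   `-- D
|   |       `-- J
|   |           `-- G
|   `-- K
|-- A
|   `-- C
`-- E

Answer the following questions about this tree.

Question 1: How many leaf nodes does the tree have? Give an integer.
Leaves (nodes with no children): C, E, G, K

Answer: 4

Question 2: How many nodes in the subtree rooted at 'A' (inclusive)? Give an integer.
Subtree rooted at A contains: A, C
Count = 2

Answer: 2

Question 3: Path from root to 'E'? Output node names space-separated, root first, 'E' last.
Answer: B E

Derivation:
Walk down from root: B -> E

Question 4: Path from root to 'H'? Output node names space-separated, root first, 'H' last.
Walk down from root: B -> F -> H

Answer: B F H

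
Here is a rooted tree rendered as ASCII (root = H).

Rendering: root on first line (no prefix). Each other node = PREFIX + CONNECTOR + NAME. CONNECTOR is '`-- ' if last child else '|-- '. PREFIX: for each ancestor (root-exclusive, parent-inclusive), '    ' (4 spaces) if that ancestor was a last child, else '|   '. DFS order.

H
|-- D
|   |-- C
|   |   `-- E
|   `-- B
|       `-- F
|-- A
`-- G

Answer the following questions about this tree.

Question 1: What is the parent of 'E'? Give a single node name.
Answer: C

Derivation:
Scan adjacency: E appears as child of C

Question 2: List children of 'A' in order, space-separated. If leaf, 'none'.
Node A's children (from adjacency): (leaf)

Answer: none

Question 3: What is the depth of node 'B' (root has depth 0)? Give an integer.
Answer: 2

Derivation:
Path from root to B: H -> D -> B
Depth = number of edges = 2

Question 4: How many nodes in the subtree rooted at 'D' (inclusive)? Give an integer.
Answer: 5

Derivation:
Subtree rooted at D contains: B, C, D, E, F
Count = 5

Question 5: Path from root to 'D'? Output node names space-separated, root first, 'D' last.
Walk down from root: H -> D

Answer: H D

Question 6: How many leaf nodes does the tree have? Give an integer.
Answer: 4

Derivation:
Leaves (nodes with no children): A, E, F, G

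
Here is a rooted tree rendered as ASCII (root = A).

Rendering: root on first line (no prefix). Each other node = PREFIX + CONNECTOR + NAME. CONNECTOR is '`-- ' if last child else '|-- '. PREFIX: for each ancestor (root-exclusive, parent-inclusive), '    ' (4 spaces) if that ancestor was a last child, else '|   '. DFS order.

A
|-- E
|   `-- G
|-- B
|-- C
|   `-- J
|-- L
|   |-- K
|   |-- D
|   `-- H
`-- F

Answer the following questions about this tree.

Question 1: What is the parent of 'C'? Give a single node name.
Answer: A

Derivation:
Scan adjacency: C appears as child of A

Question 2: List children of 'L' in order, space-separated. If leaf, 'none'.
Node L's children (from adjacency): K, D, H

Answer: K D H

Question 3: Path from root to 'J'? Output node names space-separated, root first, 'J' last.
Walk down from root: A -> C -> J

Answer: A C J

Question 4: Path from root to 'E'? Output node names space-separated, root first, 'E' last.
Walk down from root: A -> E

Answer: A E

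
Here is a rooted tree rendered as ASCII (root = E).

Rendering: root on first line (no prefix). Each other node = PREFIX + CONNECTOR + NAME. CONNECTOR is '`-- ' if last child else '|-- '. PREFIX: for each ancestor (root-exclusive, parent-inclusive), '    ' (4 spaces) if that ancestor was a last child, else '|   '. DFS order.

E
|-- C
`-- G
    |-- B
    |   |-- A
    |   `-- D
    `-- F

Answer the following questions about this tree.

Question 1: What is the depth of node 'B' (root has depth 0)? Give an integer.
Answer: 2

Derivation:
Path from root to B: E -> G -> B
Depth = number of edges = 2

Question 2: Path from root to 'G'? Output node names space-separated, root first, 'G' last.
Walk down from root: E -> G

Answer: E G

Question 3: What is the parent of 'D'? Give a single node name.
Answer: B

Derivation:
Scan adjacency: D appears as child of B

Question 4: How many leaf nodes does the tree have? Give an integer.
Leaves (nodes with no children): A, C, D, F

Answer: 4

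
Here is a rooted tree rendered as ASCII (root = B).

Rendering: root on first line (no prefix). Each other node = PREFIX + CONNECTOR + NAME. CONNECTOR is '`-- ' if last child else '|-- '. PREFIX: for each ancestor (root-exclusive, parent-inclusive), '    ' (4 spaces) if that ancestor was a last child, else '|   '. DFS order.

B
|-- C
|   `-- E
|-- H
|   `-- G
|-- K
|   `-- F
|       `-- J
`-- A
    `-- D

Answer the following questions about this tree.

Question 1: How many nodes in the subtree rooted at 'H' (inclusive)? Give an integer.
Subtree rooted at H contains: G, H
Count = 2

Answer: 2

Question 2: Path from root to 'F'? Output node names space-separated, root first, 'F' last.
Answer: B K F

Derivation:
Walk down from root: B -> K -> F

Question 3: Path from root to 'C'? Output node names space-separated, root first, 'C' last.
Walk down from root: B -> C

Answer: B C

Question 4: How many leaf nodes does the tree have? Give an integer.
Answer: 4

Derivation:
Leaves (nodes with no children): D, E, G, J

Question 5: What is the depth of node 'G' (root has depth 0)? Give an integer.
Answer: 2

Derivation:
Path from root to G: B -> H -> G
Depth = number of edges = 2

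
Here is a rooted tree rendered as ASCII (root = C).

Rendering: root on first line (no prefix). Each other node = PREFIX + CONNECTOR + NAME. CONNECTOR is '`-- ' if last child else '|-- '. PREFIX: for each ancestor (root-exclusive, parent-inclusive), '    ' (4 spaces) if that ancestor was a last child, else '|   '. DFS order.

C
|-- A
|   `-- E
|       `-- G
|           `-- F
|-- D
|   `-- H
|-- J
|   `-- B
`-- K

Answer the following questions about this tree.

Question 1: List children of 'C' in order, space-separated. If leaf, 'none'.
Node C's children (from adjacency): A, D, J, K

Answer: A D J K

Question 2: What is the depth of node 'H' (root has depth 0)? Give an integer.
Path from root to H: C -> D -> H
Depth = number of edges = 2

Answer: 2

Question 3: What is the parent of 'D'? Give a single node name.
Scan adjacency: D appears as child of C

Answer: C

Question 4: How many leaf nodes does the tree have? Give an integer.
Leaves (nodes with no children): B, F, H, K

Answer: 4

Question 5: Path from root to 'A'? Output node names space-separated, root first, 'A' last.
Walk down from root: C -> A

Answer: C A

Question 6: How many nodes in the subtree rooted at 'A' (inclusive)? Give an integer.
Answer: 4

Derivation:
Subtree rooted at A contains: A, E, F, G
Count = 4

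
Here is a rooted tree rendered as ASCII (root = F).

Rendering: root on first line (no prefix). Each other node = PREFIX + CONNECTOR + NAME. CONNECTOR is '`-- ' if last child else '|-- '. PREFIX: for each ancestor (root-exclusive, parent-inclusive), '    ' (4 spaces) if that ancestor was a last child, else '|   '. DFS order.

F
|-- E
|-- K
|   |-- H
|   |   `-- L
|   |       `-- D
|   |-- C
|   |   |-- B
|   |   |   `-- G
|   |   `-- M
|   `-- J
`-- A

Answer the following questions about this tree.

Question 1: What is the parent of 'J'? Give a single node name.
Answer: K

Derivation:
Scan adjacency: J appears as child of K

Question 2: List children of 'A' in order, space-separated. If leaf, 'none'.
Node A's children (from adjacency): (leaf)

Answer: none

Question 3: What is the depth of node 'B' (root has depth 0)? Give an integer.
Answer: 3

Derivation:
Path from root to B: F -> K -> C -> B
Depth = number of edges = 3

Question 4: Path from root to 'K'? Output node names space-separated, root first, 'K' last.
Answer: F K

Derivation:
Walk down from root: F -> K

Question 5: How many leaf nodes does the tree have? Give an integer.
Answer: 6

Derivation:
Leaves (nodes with no children): A, D, E, G, J, M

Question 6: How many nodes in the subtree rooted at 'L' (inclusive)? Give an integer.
Answer: 2

Derivation:
Subtree rooted at L contains: D, L
Count = 2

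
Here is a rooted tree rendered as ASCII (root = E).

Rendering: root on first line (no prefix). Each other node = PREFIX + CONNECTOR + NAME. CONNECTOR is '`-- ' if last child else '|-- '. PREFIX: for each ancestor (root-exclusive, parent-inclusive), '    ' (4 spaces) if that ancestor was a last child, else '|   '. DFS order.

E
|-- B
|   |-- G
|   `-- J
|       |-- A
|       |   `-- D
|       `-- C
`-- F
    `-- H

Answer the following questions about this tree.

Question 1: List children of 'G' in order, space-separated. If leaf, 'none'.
Node G's children (from adjacency): (leaf)

Answer: none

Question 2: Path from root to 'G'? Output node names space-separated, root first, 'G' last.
Walk down from root: E -> B -> G

Answer: E B G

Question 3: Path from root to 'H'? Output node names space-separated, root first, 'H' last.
Walk down from root: E -> F -> H

Answer: E F H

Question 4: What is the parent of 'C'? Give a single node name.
Answer: J

Derivation:
Scan adjacency: C appears as child of J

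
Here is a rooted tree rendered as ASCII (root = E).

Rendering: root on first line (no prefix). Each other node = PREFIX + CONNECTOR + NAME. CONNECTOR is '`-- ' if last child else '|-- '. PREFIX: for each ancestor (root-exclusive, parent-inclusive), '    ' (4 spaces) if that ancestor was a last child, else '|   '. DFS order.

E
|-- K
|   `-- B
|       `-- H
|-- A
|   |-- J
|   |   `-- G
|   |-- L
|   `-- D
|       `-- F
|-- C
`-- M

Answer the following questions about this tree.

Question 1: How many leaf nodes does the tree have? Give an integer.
Leaves (nodes with no children): C, F, G, H, L, M

Answer: 6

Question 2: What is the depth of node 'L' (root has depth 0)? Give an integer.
Answer: 2

Derivation:
Path from root to L: E -> A -> L
Depth = number of edges = 2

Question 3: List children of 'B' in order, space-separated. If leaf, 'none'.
Answer: H

Derivation:
Node B's children (from adjacency): H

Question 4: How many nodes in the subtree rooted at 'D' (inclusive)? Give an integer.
Subtree rooted at D contains: D, F
Count = 2

Answer: 2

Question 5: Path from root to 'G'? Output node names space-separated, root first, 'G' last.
Walk down from root: E -> A -> J -> G

Answer: E A J G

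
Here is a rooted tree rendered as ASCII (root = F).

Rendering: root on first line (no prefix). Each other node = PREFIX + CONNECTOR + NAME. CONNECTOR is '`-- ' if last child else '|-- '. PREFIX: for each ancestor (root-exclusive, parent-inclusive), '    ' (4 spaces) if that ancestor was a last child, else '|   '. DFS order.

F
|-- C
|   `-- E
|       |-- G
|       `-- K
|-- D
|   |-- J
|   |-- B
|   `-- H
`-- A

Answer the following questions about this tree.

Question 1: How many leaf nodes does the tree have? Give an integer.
Leaves (nodes with no children): A, B, G, H, J, K

Answer: 6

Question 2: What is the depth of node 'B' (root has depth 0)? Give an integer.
Answer: 2

Derivation:
Path from root to B: F -> D -> B
Depth = number of edges = 2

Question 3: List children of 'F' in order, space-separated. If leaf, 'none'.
Node F's children (from adjacency): C, D, A

Answer: C D A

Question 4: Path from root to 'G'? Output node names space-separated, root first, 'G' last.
Answer: F C E G

Derivation:
Walk down from root: F -> C -> E -> G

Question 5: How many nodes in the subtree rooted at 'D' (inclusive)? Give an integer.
Subtree rooted at D contains: B, D, H, J
Count = 4

Answer: 4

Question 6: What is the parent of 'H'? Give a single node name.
Scan adjacency: H appears as child of D

Answer: D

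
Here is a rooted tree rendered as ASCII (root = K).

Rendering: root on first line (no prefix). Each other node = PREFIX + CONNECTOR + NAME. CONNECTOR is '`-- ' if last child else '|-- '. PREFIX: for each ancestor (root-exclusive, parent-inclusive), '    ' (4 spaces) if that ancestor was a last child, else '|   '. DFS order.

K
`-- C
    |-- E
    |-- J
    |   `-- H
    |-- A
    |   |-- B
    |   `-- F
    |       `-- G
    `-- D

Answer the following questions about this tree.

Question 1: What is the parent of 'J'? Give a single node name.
Scan adjacency: J appears as child of C

Answer: C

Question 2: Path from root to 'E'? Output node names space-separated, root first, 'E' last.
Answer: K C E

Derivation:
Walk down from root: K -> C -> E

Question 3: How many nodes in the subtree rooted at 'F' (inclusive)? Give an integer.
Answer: 2

Derivation:
Subtree rooted at F contains: F, G
Count = 2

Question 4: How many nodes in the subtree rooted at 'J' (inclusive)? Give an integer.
Subtree rooted at J contains: H, J
Count = 2

Answer: 2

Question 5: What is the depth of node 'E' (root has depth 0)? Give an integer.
Path from root to E: K -> C -> E
Depth = number of edges = 2

Answer: 2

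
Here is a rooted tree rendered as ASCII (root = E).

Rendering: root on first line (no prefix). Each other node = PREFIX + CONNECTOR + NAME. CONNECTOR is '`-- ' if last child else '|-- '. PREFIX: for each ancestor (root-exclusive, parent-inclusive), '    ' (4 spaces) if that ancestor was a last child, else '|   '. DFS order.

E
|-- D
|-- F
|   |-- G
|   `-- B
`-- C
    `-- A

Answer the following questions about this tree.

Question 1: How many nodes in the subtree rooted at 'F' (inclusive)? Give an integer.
Answer: 3

Derivation:
Subtree rooted at F contains: B, F, G
Count = 3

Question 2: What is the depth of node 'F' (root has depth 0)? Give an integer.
Answer: 1

Derivation:
Path from root to F: E -> F
Depth = number of edges = 1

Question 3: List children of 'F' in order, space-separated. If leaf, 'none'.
Node F's children (from adjacency): G, B

Answer: G B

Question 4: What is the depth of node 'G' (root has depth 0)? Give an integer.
Answer: 2

Derivation:
Path from root to G: E -> F -> G
Depth = number of edges = 2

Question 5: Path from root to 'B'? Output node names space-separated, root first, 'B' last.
Walk down from root: E -> F -> B

Answer: E F B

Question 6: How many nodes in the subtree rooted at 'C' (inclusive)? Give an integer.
Answer: 2

Derivation:
Subtree rooted at C contains: A, C
Count = 2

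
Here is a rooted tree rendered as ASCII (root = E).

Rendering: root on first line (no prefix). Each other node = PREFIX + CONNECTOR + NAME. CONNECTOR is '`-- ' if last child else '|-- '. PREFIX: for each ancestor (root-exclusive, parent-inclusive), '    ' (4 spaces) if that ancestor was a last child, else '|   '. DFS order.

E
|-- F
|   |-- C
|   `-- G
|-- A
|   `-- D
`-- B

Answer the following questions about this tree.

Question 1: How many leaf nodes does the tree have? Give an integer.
Leaves (nodes with no children): B, C, D, G

Answer: 4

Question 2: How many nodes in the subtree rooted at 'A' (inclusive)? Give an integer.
Subtree rooted at A contains: A, D
Count = 2

Answer: 2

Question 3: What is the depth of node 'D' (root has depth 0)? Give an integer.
Path from root to D: E -> A -> D
Depth = number of edges = 2

Answer: 2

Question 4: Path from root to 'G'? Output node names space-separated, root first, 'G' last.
Walk down from root: E -> F -> G

Answer: E F G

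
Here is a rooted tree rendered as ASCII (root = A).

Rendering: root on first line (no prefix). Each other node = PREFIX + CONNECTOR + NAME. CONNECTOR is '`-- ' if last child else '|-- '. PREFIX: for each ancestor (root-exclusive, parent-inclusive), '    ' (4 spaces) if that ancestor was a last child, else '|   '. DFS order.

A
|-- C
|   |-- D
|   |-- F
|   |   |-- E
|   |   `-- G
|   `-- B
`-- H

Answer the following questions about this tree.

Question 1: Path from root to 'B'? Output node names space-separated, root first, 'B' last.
Walk down from root: A -> C -> B

Answer: A C B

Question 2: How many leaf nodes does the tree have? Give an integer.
Answer: 5

Derivation:
Leaves (nodes with no children): B, D, E, G, H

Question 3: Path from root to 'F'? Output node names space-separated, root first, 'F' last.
Walk down from root: A -> C -> F

Answer: A C F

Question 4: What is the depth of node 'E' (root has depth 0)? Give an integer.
Path from root to E: A -> C -> F -> E
Depth = number of edges = 3

Answer: 3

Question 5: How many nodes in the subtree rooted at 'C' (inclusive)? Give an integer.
Subtree rooted at C contains: B, C, D, E, F, G
Count = 6

Answer: 6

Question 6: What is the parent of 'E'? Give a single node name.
Scan adjacency: E appears as child of F

Answer: F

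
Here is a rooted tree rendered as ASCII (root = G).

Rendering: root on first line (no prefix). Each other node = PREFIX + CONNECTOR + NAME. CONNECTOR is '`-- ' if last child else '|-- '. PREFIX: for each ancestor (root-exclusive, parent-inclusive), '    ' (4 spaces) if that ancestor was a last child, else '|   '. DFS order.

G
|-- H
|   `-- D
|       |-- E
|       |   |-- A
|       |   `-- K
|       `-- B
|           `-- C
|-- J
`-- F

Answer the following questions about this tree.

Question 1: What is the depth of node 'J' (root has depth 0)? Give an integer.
Path from root to J: G -> J
Depth = number of edges = 1

Answer: 1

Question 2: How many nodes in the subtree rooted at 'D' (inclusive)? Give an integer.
Subtree rooted at D contains: A, B, C, D, E, K
Count = 6

Answer: 6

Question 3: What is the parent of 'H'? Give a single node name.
Answer: G

Derivation:
Scan adjacency: H appears as child of G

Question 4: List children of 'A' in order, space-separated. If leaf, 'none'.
Answer: none

Derivation:
Node A's children (from adjacency): (leaf)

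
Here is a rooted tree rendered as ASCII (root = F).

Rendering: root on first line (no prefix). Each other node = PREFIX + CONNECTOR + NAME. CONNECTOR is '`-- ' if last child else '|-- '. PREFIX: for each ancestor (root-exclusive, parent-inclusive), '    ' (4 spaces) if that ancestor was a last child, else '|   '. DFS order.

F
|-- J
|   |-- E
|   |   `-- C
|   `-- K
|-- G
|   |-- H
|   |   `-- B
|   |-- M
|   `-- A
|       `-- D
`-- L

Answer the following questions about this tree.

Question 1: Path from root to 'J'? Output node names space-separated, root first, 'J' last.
Answer: F J

Derivation:
Walk down from root: F -> J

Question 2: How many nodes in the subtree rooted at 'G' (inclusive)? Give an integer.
Subtree rooted at G contains: A, B, D, G, H, M
Count = 6

Answer: 6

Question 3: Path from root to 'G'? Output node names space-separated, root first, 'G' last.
Walk down from root: F -> G

Answer: F G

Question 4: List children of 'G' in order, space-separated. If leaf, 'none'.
Node G's children (from adjacency): H, M, A

Answer: H M A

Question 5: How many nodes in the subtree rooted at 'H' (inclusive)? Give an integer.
Answer: 2

Derivation:
Subtree rooted at H contains: B, H
Count = 2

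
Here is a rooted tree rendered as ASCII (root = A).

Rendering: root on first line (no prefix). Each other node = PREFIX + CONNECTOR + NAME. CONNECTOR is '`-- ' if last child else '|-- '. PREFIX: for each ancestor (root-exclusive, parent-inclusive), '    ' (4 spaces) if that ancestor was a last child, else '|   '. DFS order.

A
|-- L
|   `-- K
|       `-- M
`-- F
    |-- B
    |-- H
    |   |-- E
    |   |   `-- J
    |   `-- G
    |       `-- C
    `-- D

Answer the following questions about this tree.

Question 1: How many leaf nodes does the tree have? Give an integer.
Leaves (nodes with no children): B, C, D, J, M

Answer: 5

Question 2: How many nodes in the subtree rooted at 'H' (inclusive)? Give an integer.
Answer: 5

Derivation:
Subtree rooted at H contains: C, E, G, H, J
Count = 5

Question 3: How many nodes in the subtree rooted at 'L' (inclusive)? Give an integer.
Answer: 3

Derivation:
Subtree rooted at L contains: K, L, M
Count = 3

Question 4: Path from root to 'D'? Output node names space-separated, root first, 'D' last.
Answer: A F D

Derivation:
Walk down from root: A -> F -> D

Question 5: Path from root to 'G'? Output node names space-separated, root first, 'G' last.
Walk down from root: A -> F -> H -> G

Answer: A F H G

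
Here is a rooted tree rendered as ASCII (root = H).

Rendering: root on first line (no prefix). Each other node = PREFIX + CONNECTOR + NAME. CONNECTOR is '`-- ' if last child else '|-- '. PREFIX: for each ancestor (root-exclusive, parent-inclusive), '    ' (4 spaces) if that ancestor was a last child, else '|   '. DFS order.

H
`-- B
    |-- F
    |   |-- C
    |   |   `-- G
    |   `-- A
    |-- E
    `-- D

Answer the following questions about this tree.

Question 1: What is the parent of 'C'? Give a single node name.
Answer: F

Derivation:
Scan adjacency: C appears as child of F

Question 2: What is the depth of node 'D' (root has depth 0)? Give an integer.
Path from root to D: H -> B -> D
Depth = number of edges = 2

Answer: 2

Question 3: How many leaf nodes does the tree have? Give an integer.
Leaves (nodes with no children): A, D, E, G

Answer: 4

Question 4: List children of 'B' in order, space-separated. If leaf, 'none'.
Node B's children (from adjacency): F, E, D

Answer: F E D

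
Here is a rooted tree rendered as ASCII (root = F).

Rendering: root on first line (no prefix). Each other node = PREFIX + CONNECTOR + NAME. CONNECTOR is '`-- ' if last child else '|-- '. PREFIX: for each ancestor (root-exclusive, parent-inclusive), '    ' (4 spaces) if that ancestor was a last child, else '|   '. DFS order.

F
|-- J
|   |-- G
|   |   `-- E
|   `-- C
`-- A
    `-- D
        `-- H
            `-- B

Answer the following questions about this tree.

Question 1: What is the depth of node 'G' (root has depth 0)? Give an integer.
Answer: 2

Derivation:
Path from root to G: F -> J -> G
Depth = number of edges = 2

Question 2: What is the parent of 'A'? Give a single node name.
Answer: F

Derivation:
Scan adjacency: A appears as child of F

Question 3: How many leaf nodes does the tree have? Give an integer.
Leaves (nodes with no children): B, C, E

Answer: 3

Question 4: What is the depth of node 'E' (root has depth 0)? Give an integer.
Answer: 3

Derivation:
Path from root to E: F -> J -> G -> E
Depth = number of edges = 3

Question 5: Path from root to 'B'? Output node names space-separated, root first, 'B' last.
Answer: F A D H B

Derivation:
Walk down from root: F -> A -> D -> H -> B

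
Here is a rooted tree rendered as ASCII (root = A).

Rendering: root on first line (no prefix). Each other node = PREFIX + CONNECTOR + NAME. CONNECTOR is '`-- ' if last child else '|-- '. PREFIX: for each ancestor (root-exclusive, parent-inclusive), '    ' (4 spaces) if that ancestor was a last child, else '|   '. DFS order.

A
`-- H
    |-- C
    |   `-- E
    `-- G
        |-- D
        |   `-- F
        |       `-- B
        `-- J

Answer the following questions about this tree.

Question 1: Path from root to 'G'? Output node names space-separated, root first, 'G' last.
Walk down from root: A -> H -> G

Answer: A H G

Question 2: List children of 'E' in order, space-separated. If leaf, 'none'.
Node E's children (from adjacency): (leaf)

Answer: none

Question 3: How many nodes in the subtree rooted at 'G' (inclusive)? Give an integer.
Answer: 5

Derivation:
Subtree rooted at G contains: B, D, F, G, J
Count = 5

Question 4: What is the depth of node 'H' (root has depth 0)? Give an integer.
Path from root to H: A -> H
Depth = number of edges = 1

Answer: 1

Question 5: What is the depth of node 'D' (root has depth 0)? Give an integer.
Answer: 3

Derivation:
Path from root to D: A -> H -> G -> D
Depth = number of edges = 3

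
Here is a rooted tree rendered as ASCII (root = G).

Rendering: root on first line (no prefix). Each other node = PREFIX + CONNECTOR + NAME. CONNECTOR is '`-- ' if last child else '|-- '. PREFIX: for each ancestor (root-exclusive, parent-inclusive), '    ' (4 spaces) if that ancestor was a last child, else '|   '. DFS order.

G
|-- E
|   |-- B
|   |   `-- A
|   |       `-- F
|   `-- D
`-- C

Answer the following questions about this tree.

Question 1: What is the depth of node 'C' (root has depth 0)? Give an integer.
Path from root to C: G -> C
Depth = number of edges = 1

Answer: 1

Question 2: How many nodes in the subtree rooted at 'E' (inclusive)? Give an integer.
Subtree rooted at E contains: A, B, D, E, F
Count = 5

Answer: 5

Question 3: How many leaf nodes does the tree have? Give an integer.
Leaves (nodes with no children): C, D, F

Answer: 3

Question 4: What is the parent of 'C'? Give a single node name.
Scan adjacency: C appears as child of G

Answer: G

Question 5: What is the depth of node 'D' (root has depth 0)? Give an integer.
Path from root to D: G -> E -> D
Depth = number of edges = 2

Answer: 2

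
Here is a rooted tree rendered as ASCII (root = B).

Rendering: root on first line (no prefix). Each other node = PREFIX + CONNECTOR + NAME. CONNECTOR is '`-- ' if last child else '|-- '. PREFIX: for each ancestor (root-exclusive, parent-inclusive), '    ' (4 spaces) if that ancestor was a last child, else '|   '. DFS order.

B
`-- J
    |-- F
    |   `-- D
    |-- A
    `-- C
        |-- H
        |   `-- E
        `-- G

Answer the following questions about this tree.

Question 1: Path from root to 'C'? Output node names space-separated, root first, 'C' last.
Answer: B J C

Derivation:
Walk down from root: B -> J -> C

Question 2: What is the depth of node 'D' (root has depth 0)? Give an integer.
Answer: 3

Derivation:
Path from root to D: B -> J -> F -> D
Depth = number of edges = 3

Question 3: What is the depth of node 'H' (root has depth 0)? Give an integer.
Path from root to H: B -> J -> C -> H
Depth = number of edges = 3

Answer: 3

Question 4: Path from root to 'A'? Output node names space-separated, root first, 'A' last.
Answer: B J A

Derivation:
Walk down from root: B -> J -> A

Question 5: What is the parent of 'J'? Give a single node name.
Scan adjacency: J appears as child of B

Answer: B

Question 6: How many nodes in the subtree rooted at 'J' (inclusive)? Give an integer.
Answer: 8

Derivation:
Subtree rooted at J contains: A, C, D, E, F, G, H, J
Count = 8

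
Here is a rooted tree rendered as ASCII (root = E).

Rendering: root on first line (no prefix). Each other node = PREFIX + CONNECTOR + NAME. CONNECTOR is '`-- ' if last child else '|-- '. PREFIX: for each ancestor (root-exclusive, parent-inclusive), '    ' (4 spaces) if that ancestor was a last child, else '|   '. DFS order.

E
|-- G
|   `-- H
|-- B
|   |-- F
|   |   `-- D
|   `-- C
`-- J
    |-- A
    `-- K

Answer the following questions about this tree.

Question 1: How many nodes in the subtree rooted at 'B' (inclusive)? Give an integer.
Subtree rooted at B contains: B, C, D, F
Count = 4

Answer: 4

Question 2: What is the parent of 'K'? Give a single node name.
Scan adjacency: K appears as child of J

Answer: J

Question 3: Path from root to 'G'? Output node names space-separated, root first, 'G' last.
Walk down from root: E -> G

Answer: E G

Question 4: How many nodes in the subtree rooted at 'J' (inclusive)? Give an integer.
Subtree rooted at J contains: A, J, K
Count = 3

Answer: 3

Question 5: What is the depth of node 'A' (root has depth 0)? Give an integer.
Path from root to A: E -> J -> A
Depth = number of edges = 2

Answer: 2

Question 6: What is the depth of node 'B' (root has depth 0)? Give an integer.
Answer: 1

Derivation:
Path from root to B: E -> B
Depth = number of edges = 1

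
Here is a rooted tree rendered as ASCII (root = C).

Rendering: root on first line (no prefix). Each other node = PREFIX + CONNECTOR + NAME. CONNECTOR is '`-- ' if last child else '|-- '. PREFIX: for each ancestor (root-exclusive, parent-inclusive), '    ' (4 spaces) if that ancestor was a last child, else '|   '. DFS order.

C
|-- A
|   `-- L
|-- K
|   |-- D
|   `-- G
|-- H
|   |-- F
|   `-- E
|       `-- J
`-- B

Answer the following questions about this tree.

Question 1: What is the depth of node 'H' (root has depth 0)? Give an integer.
Path from root to H: C -> H
Depth = number of edges = 1

Answer: 1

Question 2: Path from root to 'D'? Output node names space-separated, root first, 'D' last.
Walk down from root: C -> K -> D

Answer: C K D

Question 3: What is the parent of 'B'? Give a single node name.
Answer: C

Derivation:
Scan adjacency: B appears as child of C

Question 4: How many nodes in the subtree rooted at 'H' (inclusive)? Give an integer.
Answer: 4

Derivation:
Subtree rooted at H contains: E, F, H, J
Count = 4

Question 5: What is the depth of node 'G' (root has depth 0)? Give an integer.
Path from root to G: C -> K -> G
Depth = number of edges = 2

Answer: 2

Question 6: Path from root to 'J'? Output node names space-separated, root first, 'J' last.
Answer: C H E J

Derivation:
Walk down from root: C -> H -> E -> J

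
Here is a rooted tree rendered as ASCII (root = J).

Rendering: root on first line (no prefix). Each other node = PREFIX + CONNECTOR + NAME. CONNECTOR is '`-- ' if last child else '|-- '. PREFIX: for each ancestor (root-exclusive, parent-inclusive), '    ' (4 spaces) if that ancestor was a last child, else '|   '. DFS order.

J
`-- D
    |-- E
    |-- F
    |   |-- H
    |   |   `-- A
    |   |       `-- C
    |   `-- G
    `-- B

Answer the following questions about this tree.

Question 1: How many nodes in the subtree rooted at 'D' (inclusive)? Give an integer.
Subtree rooted at D contains: A, B, C, D, E, F, G, H
Count = 8

Answer: 8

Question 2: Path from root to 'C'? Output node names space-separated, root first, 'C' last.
Walk down from root: J -> D -> F -> H -> A -> C

Answer: J D F H A C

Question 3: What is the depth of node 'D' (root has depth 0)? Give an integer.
Answer: 1

Derivation:
Path from root to D: J -> D
Depth = number of edges = 1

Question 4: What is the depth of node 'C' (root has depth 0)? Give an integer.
Answer: 5

Derivation:
Path from root to C: J -> D -> F -> H -> A -> C
Depth = number of edges = 5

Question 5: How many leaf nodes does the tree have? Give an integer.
Leaves (nodes with no children): B, C, E, G

Answer: 4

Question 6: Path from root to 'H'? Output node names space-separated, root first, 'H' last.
Walk down from root: J -> D -> F -> H

Answer: J D F H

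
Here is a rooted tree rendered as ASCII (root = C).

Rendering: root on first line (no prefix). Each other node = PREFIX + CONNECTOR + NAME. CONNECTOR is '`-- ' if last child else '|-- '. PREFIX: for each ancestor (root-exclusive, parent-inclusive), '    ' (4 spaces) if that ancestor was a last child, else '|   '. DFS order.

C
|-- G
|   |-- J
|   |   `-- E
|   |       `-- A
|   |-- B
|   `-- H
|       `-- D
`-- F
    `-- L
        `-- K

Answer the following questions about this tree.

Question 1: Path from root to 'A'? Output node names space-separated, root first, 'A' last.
Answer: C G J E A

Derivation:
Walk down from root: C -> G -> J -> E -> A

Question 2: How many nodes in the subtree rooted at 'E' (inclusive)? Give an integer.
Subtree rooted at E contains: A, E
Count = 2

Answer: 2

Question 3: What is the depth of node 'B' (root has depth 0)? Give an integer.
Path from root to B: C -> G -> B
Depth = number of edges = 2

Answer: 2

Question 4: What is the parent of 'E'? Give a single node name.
Answer: J

Derivation:
Scan adjacency: E appears as child of J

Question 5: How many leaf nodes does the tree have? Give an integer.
Answer: 4

Derivation:
Leaves (nodes with no children): A, B, D, K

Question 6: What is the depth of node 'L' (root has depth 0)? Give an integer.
Path from root to L: C -> F -> L
Depth = number of edges = 2

Answer: 2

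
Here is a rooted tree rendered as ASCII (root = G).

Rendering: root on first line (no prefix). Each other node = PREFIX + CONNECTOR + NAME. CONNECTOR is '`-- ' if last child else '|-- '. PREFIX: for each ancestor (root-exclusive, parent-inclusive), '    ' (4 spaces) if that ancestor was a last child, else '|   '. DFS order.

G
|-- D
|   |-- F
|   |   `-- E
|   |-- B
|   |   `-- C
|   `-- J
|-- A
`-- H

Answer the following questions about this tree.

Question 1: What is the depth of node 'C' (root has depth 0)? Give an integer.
Path from root to C: G -> D -> B -> C
Depth = number of edges = 3

Answer: 3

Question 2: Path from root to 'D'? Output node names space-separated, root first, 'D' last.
Answer: G D

Derivation:
Walk down from root: G -> D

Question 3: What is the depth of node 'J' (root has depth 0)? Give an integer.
Answer: 2

Derivation:
Path from root to J: G -> D -> J
Depth = number of edges = 2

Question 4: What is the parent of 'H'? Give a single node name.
Scan adjacency: H appears as child of G

Answer: G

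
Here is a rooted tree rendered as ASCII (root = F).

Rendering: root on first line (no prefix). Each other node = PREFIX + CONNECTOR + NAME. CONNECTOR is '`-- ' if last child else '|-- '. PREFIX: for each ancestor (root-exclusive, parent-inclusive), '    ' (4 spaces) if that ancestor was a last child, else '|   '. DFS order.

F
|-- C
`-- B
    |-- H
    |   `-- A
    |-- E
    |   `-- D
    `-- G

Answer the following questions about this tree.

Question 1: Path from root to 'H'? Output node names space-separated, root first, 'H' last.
Walk down from root: F -> B -> H

Answer: F B H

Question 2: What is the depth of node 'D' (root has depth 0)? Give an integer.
Answer: 3

Derivation:
Path from root to D: F -> B -> E -> D
Depth = number of edges = 3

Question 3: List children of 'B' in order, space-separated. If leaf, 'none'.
Node B's children (from adjacency): H, E, G

Answer: H E G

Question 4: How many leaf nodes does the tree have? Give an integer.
Leaves (nodes with no children): A, C, D, G

Answer: 4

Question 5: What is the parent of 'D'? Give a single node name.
Answer: E

Derivation:
Scan adjacency: D appears as child of E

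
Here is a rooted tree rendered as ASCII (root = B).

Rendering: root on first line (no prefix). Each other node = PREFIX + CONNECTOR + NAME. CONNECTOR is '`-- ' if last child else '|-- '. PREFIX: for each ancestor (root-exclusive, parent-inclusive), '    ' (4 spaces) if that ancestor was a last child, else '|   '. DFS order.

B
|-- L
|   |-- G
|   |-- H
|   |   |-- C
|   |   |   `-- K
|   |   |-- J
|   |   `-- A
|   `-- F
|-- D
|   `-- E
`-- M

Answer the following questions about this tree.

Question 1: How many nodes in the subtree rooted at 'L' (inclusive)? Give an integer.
Answer: 8

Derivation:
Subtree rooted at L contains: A, C, F, G, H, J, K, L
Count = 8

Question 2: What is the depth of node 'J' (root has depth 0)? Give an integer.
Answer: 3

Derivation:
Path from root to J: B -> L -> H -> J
Depth = number of edges = 3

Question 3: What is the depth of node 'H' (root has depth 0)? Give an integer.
Answer: 2

Derivation:
Path from root to H: B -> L -> H
Depth = number of edges = 2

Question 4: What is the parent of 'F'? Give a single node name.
Scan adjacency: F appears as child of L

Answer: L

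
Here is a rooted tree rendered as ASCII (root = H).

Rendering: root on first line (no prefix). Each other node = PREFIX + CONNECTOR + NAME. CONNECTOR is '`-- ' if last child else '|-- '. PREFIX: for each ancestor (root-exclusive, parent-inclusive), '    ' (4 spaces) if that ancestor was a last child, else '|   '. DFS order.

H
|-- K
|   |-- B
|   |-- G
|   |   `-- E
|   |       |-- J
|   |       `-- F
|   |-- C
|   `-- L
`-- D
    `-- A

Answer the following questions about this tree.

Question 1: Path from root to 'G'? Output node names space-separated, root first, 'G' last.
Walk down from root: H -> K -> G

Answer: H K G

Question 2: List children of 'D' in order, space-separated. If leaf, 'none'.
Answer: A

Derivation:
Node D's children (from adjacency): A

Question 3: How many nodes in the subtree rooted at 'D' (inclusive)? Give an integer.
Subtree rooted at D contains: A, D
Count = 2

Answer: 2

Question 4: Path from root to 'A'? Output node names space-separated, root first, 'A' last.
Answer: H D A

Derivation:
Walk down from root: H -> D -> A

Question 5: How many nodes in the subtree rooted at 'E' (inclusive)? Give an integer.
Subtree rooted at E contains: E, F, J
Count = 3

Answer: 3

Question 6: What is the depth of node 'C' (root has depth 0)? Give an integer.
Path from root to C: H -> K -> C
Depth = number of edges = 2

Answer: 2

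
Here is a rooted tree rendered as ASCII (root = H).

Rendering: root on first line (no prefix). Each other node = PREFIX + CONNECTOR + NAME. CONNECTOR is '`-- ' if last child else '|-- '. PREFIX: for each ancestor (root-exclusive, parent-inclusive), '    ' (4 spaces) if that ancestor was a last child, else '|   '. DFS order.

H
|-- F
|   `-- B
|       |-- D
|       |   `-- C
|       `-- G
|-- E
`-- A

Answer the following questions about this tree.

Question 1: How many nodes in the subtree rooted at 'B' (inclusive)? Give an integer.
Subtree rooted at B contains: B, C, D, G
Count = 4

Answer: 4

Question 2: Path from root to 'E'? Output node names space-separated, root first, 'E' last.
Walk down from root: H -> E

Answer: H E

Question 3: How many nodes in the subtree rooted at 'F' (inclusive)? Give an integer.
Subtree rooted at F contains: B, C, D, F, G
Count = 5

Answer: 5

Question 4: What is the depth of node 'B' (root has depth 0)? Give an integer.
Answer: 2

Derivation:
Path from root to B: H -> F -> B
Depth = number of edges = 2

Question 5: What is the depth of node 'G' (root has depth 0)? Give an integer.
Answer: 3

Derivation:
Path from root to G: H -> F -> B -> G
Depth = number of edges = 3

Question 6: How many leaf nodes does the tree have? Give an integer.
Answer: 4

Derivation:
Leaves (nodes with no children): A, C, E, G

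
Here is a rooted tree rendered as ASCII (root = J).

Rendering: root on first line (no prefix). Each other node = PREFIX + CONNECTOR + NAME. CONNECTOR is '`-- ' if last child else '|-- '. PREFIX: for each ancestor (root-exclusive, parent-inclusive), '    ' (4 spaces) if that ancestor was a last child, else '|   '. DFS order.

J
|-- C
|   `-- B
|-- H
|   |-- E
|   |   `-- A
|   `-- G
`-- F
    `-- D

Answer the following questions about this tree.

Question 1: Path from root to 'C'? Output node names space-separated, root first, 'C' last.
Walk down from root: J -> C

Answer: J C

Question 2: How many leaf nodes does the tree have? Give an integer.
Leaves (nodes with no children): A, B, D, G

Answer: 4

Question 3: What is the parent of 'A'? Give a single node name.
Answer: E

Derivation:
Scan adjacency: A appears as child of E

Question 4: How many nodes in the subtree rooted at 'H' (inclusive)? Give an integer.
Subtree rooted at H contains: A, E, G, H
Count = 4

Answer: 4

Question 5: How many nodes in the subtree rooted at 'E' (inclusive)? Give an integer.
Answer: 2

Derivation:
Subtree rooted at E contains: A, E
Count = 2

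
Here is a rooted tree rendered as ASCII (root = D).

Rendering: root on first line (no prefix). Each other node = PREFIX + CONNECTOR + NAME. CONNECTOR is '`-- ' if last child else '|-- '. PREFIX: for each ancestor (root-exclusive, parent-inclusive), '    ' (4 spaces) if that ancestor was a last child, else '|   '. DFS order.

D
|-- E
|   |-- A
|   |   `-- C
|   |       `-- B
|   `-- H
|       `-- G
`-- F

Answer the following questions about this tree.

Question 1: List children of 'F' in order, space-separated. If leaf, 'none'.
Answer: none

Derivation:
Node F's children (from adjacency): (leaf)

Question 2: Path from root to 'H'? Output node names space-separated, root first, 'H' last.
Walk down from root: D -> E -> H

Answer: D E H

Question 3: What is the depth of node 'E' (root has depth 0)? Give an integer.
Answer: 1

Derivation:
Path from root to E: D -> E
Depth = number of edges = 1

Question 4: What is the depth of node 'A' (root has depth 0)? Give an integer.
Answer: 2

Derivation:
Path from root to A: D -> E -> A
Depth = number of edges = 2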